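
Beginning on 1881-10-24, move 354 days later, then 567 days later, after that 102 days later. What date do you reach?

August 12, 1884

Counting forward 354 days from October 24, 1881:
October has 31 days, so 31 − 24 = 7 days remain after October 24, 1881; 354 − 7 = 347 left.
November 1881 has 30 days: 347 − 30 = 317 left.
December 1881 has 31 days: 317 − 31 = 286 left.
January 1882 has 31 days: 286 − 31 = 255 left.
February 1882 has 28 days (1882 is not a leap year): 255 − 28 = 227 left.
March 1882 has 31 days: 227 − 31 = 196 left.
April 1882 has 30 days: 196 − 30 = 166 left.
May 1882 has 31 days: 166 − 31 = 135 left.
June 1882 has 30 days: 135 − 30 = 105 left.
July 1882 has 31 days: 105 − 31 = 74 left.
August 1882 has 31 days: 74 − 31 = 43 left.
September 1882 has 30 days: 43 − 30 = 13 left.
13 days into October 1882 → October 13, 1882.
Adding 567 days from October 13, 1882:
October has 31 days, so 31 − 13 = 18 days remain after October 13, 1882; 567 − 18 = 549 left.
November 1882 has 30 days: 549 − 30 = 519 left.
December 1882 has 31 days: 519 − 31 = 488 left.
January 1883 has 31 days: 488 − 31 = 457 left.
February 1883 has 28 days (1883 is not a leap year): 457 − 28 = 429 left.
March 1883 has 31 days: 429 − 31 = 398 left.
April 1883 has 30 days: 398 − 30 = 368 left.
May 1883 has 31 days: 368 − 31 = 337 left.
June 1883 has 30 days: 337 − 30 = 307 left.
July 1883 has 31 days: 307 − 31 = 276 left.
August 1883 has 31 days: 276 − 31 = 245 left.
September 1883 has 30 days: 245 − 30 = 215 left.
October 1883 has 31 days: 215 − 31 = 184 left.
November 1883 has 30 days: 184 − 30 = 154 left.
December 1883 has 31 days: 154 − 31 = 123 left.
January 1884 has 31 days: 123 − 31 = 92 left.
February 1884 has 29 days (1884 is a leap year): 92 − 29 = 63 left.
March 1884 has 31 days: 63 − 31 = 32 left.
April 1884 has 30 days: 32 − 30 = 2 left.
2 days into May 1884 → May 2, 1884.
Advancing 102 days from May 2, 1884:
May has 31 days, so 31 − 2 = 29 days remain after May 2, 1884; 102 − 29 = 73 left.
June 1884 has 30 days: 73 − 30 = 43 left.
July 1884 has 31 days: 43 − 31 = 12 left.
12 days into August 1884 → August 12, 1884.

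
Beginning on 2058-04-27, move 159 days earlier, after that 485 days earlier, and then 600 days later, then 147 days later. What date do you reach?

Going back 159 days from April 27, 2058:
Going back 27 days from April 27, 2058 reaches the end of the previous month; 159 − 27 = 132 left.
March 2058 has 31 days: 132 − 31 = 101 left.
February 2058 has 28 days (2058 is not a leap year): 101 − 28 = 73 left.
January 2058 has 31 days: 73 − 31 = 42 left.
December 2057 has 31 days: 42 − 31 = 11 left.
November 2057 has 30 days; 30 − 11 = 19 → November 19, 2057.
Counting back 485 days from November 19, 2057:
Going back 19 days from November 19, 2057 reaches the end of the previous month; 485 − 19 = 466 left.
October 2057 has 31 days: 466 − 31 = 435 left.
September 2057 has 30 days: 435 − 30 = 405 left.
August 2057 has 31 days: 405 − 31 = 374 left.
July 2057 has 31 days: 374 − 31 = 343 left.
June 2057 has 30 days: 343 − 30 = 313 left.
May 2057 has 31 days: 313 − 31 = 282 left.
April 2057 has 30 days: 282 − 30 = 252 left.
March 2057 has 31 days: 252 − 31 = 221 left.
February 2057 has 28 days (2057 is not a leap year): 221 − 28 = 193 left.
January 2057 has 31 days: 193 − 31 = 162 left.
December 2056 has 31 days: 162 − 31 = 131 left.
November 2056 has 30 days: 131 − 30 = 101 left.
October 2056 has 31 days: 101 − 31 = 70 left.
September 2056 has 30 days: 70 − 30 = 40 left.
August 2056 has 31 days: 40 − 31 = 9 left.
July 2056 has 31 days; 31 − 9 = 22 → July 22, 2056.
Advancing 600 days from July 22, 2056:
July has 31 days, so 31 − 22 = 9 days remain after July 22, 2056; 600 − 9 = 591 left.
August 2056 has 31 days: 591 − 31 = 560 left.
September 2056 has 30 days: 560 − 30 = 530 left.
October 2056 has 31 days: 530 − 31 = 499 left.
November 2056 has 30 days: 499 − 30 = 469 left.
December 2056 has 31 days: 469 − 31 = 438 left.
January 2057 has 31 days: 438 − 31 = 407 left.
February 2057 has 28 days (2057 is not a leap year): 407 − 28 = 379 left.
March 2057 has 31 days: 379 − 31 = 348 left.
April 2057 has 30 days: 348 − 30 = 318 left.
May 2057 has 31 days: 318 − 31 = 287 left.
June 2057 has 30 days: 287 − 30 = 257 left.
July 2057 has 31 days: 257 − 31 = 226 left.
August 2057 has 31 days: 226 − 31 = 195 left.
September 2057 has 30 days: 195 − 30 = 165 left.
October 2057 has 31 days: 165 − 31 = 134 left.
November 2057 has 30 days: 134 − 30 = 104 left.
December 2057 has 31 days: 104 − 31 = 73 left.
January 2058 has 31 days: 73 − 31 = 42 left.
February 2058 has 28 days (2058 is not a leap year): 42 − 28 = 14 left.
14 days into March 2058 → March 14, 2058.
Adding 147 days from March 14, 2058:
March has 31 days, so 31 − 14 = 17 days remain after March 14, 2058; 147 − 17 = 130 left.
April 2058 has 30 days: 130 − 30 = 100 left.
May 2058 has 31 days: 100 − 31 = 69 left.
June 2058 has 30 days: 69 − 30 = 39 left.
July 2058 has 31 days: 39 − 31 = 8 left.
8 days into August 2058 → August 8, 2058.

August 8, 2058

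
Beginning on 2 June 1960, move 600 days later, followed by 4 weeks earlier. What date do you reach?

Advancing 600 days from June 2, 1960:
June has 30 days, so 30 − 2 = 28 days remain after June 2, 1960; 600 − 28 = 572 left.
July 1960 has 31 days: 572 − 31 = 541 left.
August 1960 has 31 days: 541 − 31 = 510 left.
September 1960 has 30 days: 510 − 30 = 480 left.
October 1960 has 31 days: 480 − 31 = 449 left.
November 1960 has 30 days: 449 − 30 = 419 left.
December 1960 has 31 days: 419 − 31 = 388 left.
January 1961 has 31 days: 388 − 31 = 357 left.
February 1961 has 28 days (1961 is not a leap year): 357 − 28 = 329 left.
March 1961 has 31 days: 329 − 31 = 298 left.
April 1961 has 30 days: 298 − 30 = 268 left.
May 1961 has 31 days: 268 − 31 = 237 left.
June 1961 has 30 days: 237 − 30 = 207 left.
July 1961 has 31 days: 207 − 31 = 176 left.
August 1961 has 31 days: 176 − 31 = 145 left.
September 1961 has 30 days: 145 − 30 = 115 left.
October 1961 has 31 days: 115 − 31 = 84 left.
November 1961 has 30 days: 84 − 30 = 54 left.
December 1961 has 31 days: 54 − 31 = 23 left.
23 days into January 1962 → January 23, 1962.
Going back 4 weeks (= 28 days) from January 23, 1962:
Going back 23 days from January 23, 1962 reaches the end of the previous month; 28 − 23 = 5 left.
December 1961 has 31 days; 31 − 5 = 26 → December 26, 1961.

December 26, 1961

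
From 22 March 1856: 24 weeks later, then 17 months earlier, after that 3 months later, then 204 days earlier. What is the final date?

December 14, 1854

Counting forward 24 weeks (= 168 days) from March 22, 1856:
March has 31 days, so 31 − 22 = 9 days remain after March 22, 1856; 168 − 9 = 159 left.
April 1856 has 30 days: 159 − 30 = 129 left.
May 1856 has 31 days: 129 − 31 = 98 left.
June 1856 has 30 days: 98 − 30 = 68 left.
July 1856 has 31 days: 68 − 31 = 37 left.
August 1856 has 31 days: 37 − 31 = 6 left.
6 days into September 1856 → September 6, 1856.
Counting back 17 months from September 6, 1856:
month 9 − 17 = -8, which is month 4 of year 1855 → April 1855.
Day 6 is valid in April, giving April 6, 1855.
Advancing 3 months from April 6, 1855:
month 4 + 3 = 7 → July 1855.
Day 6 is valid in July, giving July 6, 1855.
Counting back 204 days from July 6, 1855:
Going back 6 days from July 6, 1855 reaches the end of the previous month; 204 − 6 = 198 left.
June 1855 has 30 days: 198 − 30 = 168 left.
May 1855 has 31 days: 168 − 31 = 137 left.
April 1855 has 30 days: 137 − 30 = 107 left.
March 1855 has 31 days: 107 − 31 = 76 left.
February 1855 has 28 days (1855 is not a leap year): 76 − 28 = 48 left.
January 1855 has 31 days: 48 − 31 = 17 left.
December 1854 has 31 days; 31 − 17 = 14 → December 14, 1854.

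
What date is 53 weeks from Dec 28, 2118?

January 3, 2120

Counting forward 53 weeks = 371 days from December 28, 2118.
December has 31 days, so 31 − 28 = 3 days remain after December 28, 2118; 371 − 3 = 368 left.
January 2119 has 31 days: 368 − 31 = 337 left.
February 2119 has 28 days (2119 is not a leap year): 337 − 28 = 309 left.
March 2119 has 31 days: 309 − 31 = 278 left.
April 2119 has 30 days: 278 − 30 = 248 left.
May 2119 has 31 days: 248 − 31 = 217 left.
June 2119 has 30 days: 217 − 30 = 187 left.
July 2119 has 31 days: 187 − 31 = 156 left.
August 2119 has 31 days: 156 − 31 = 125 left.
September 2119 has 30 days: 125 − 30 = 95 left.
October 2119 has 31 days: 95 − 31 = 64 left.
November 2119 has 30 days: 64 − 30 = 34 left.
December 2119 has 31 days: 34 − 31 = 3 left.
3 days into January 2120 → January 3, 2120.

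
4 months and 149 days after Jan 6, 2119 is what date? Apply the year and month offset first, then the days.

October 2, 2119

Advancing 4 months and 149 days from January 6, 2119: first the month/year part, then the days.
month 1 + 4 = 5 → May 2119.
Day 6 is valid in May, giving May 6, 2119.
Now add 149 days from May 6, 2119.
May has 31 days, so 31 − 6 = 25 days remain after May 6, 2119; 149 − 25 = 124 left.
June 2119 has 30 days: 124 − 30 = 94 left.
July 2119 has 31 days: 94 − 31 = 63 left.
August 2119 has 31 days: 63 − 31 = 32 left.
September 2119 has 30 days: 32 − 30 = 2 left.
2 days into October 2119 → October 2, 2119.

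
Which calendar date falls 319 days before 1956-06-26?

August 12, 1955

Subtracting 319 days from June 26, 1956.
Going back 26 days from June 26, 1956 reaches the end of the previous month; 319 − 26 = 293 left.
May 1956 has 31 days: 293 − 31 = 262 left.
April 1956 has 30 days: 262 − 30 = 232 left.
March 1956 has 31 days: 232 − 31 = 201 left.
February 1956 has 29 days (1956 is a leap year): 201 − 29 = 172 left.
January 1956 has 31 days: 172 − 31 = 141 left.
December 1955 has 31 days: 141 − 31 = 110 left.
November 1955 has 30 days: 110 − 30 = 80 left.
October 1955 has 31 days: 80 − 31 = 49 left.
September 1955 has 30 days: 49 − 30 = 19 left.
August 1955 has 31 days; 31 − 19 = 12 → August 12, 1955.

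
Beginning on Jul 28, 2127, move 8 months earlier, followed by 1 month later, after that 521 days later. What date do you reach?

June 1, 2128

Counting back 8 months from July 28, 2127:
month 7 − 8 = -1, which is month 11 of year 2126 → November 2126.
Day 28 is valid in November, giving November 28, 2126.
Counting forward 1 month from November 28, 2126:
month 11 + 1 = 12 → December 2126.
Day 28 is valid in December, giving December 28, 2126.
Advancing 521 days from December 28, 2126:
December has 31 days, so 31 − 28 = 3 days remain after December 28, 2126; 521 − 3 = 518 left.
January 2127 has 31 days: 518 − 31 = 487 left.
February 2127 has 28 days (2127 is not a leap year): 487 − 28 = 459 left.
March 2127 has 31 days: 459 − 31 = 428 left.
April 2127 has 30 days: 428 − 30 = 398 left.
May 2127 has 31 days: 398 − 31 = 367 left.
June 2127 has 30 days: 367 − 30 = 337 left.
July 2127 has 31 days: 337 − 31 = 306 left.
August 2127 has 31 days: 306 − 31 = 275 left.
September 2127 has 30 days: 275 − 30 = 245 left.
October 2127 has 31 days: 245 − 31 = 214 left.
November 2127 has 30 days: 214 − 30 = 184 left.
December 2127 has 31 days: 184 − 31 = 153 left.
January 2128 has 31 days: 153 − 31 = 122 left.
February 2128 has 29 days (2128 is a leap year): 122 − 29 = 93 left.
March 2128 has 31 days: 93 − 31 = 62 left.
April 2128 has 30 days: 62 − 30 = 32 left.
May 2128 has 31 days: 32 − 31 = 1 left.
1 day into June 2128 → June 1, 2128.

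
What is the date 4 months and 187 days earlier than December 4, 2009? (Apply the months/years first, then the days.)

Going back 4 months and 187 days from December 4, 2009: first the month/year part, then the days.
month 12 − 4 = 8 → August 2009.
Day 4 is valid in August, giving August 4, 2009.
Now subtract 187 days from August 4, 2009.
Going back 4 days from August 4, 2009 reaches the end of the previous month; 187 − 4 = 183 left.
July 2009 has 31 days: 183 − 31 = 152 left.
June 2009 has 30 days: 152 − 30 = 122 left.
May 2009 has 31 days: 122 − 31 = 91 left.
April 2009 has 30 days: 91 − 30 = 61 left.
March 2009 has 31 days: 61 − 31 = 30 left.
February 2009 has 28 days (2009 is not a leap year): 30 − 28 = 2 left.
January 2009 has 31 days; 31 − 2 = 29 → January 29, 2009.

January 29, 2009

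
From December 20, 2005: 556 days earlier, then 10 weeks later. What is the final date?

Counting back 556 days from December 20, 2005:
Going back 20 days from December 20, 2005 reaches the end of the previous month; 556 − 20 = 536 left.
November 2005 has 30 days: 536 − 30 = 506 left.
October 2005 has 31 days: 506 − 31 = 475 left.
September 2005 has 30 days: 475 − 30 = 445 left.
August 2005 has 31 days: 445 − 31 = 414 left.
July 2005 has 31 days: 414 − 31 = 383 left.
June 2005 has 30 days: 383 − 30 = 353 left.
May 2005 has 31 days: 353 − 31 = 322 left.
April 2005 has 30 days: 322 − 30 = 292 left.
March 2005 has 31 days: 292 − 31 = 261 left.
February 2005 has 28 days (2005 is not a leap year): 261 − 28 = 233 left.
January 2005 has 31 days: 233 − 31 = 202 left.
December 2004 has 31 days: 202 − 31 = 171 left.
November 2004 has 30 days: 171 − 30 = 141 left.
October 2004 has 31 days: 141 − 31 = 110 left.
September 2004 has 30 days: 110 − 30 = 80 left.
August 2004 has 31 days: 80 − 31 = 49 left.
July 2004 has 31 days: 49 − 31 = 18 left.
June 2004 has 30 days; 30 − 18 = 12 → June 12, 2004.
Adding 10 weeks (= 70 days) from June 12, 2004:
June has 30 days, so 30 − 12 = 18 days remain after June 12, 2004; 70 − 18 = 52 left.
July 2004 has 31 days: 52 − 31 = 21 left.
21 days into August 2004 → August 21, 2004.

August 21, 2004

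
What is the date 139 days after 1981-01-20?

Adding 139 days from January 20, 1981.
January has 31 days, so 31 − 20 = 11 days remain after January 20, 1981; 139 − 11 = 128 left.
February 1981 has 28 days (1981 is not a leap year): 128 − 28 = 100 left.
March 1981 has 31 days: 100 − 31 = 69 left.
April 1981 has 30 days: 69 − 30 = 39 left.
May 1981 has 31 days: 39 − 31 = 8 left.
8 days into June 1981 → June 8, 1981.

June 8, 1981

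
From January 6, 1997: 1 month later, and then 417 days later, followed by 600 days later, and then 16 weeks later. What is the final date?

March 11, 2000

Advancing 1 month from January 6, 1997:
month 1 + 1 = 2 → February 1997.
Day 6 is valid in February, giving February 6, 1997.
Counting forward 417 days from February 6, 1997:
February has 28 days, so 28 − 6 = 22 days remain after February 6, 1997; 417 − 22 = 395 left.
March 1997 has 31 days: 395 − 31 = 364 left.
April 1997 has 30 days: 364 − 30 = 334 left.
May 1997 has 31 days: 334 − 31 = 303 left.
June 1997 has 30 days: 303 − 30 = 273 left.
July 1997 has 31 days: 273 − 31 = 242 left.
August 1997 has 31 days: 242 − 31 = 211 left.
September 1997 has 30 days: 211 − 30 = 181 left.
October 1997 has 31 days: 181 − 31 = 150 left.
November 1997 has 30 days: 150 − 30 = 120 left.
December 1997 has 31 days: 120 − 31 = 89 left.
January 1998 has 31 days: 89 − 31 = 58 left.
February 1998 has 28 days (1998 is not a leap year): 58 − 28 = 30 left.
30 days into March 1998 → March 30, 1998.
Advancing 600 days from March 30, 1998:
March has 31 days, so 31 − 30 = 1 day remains after March 30, 1998; 600 − 1 = 599 left.
April 1998 has 30 days: 599 − 30 = 569 left.
May 1998 has 31 days: 569 − 31 = 538 left.
June 1998 has 30 days: 538 − 30 = 508 left.
July 1998 has 31 days: 508 − 31 = 477 left.
August 1998 has 31 days: 477 − 31 = 446 left.
September 1998 has 30 days: 446 − 30 = 416 left.
October 1998 has 31 days: 416 − 31 = 385 left.
November 1998 has 30 days: 385 − 30 = 355 left.
December 1998 has 31 days: 355 − 31 = 324 left.
January 1999 has 31 days: 324 − 31 = 293 left.
February 1999 has 28 days (1999 is not a leap year): 293 − 28 = 265 left.
March 1999 has 31 days: 265 − 31 = 234 left.
April 1999 has 30 days: 234 − 30 = 204 left.
May 1999 has 31 days: 204 − 31 = 173 left.
June 1999 has 30 days: 173 − 30 = 143 left.
July 1999 has 31 days: 143 − 31 = 112 left.
August 1999 has 31 days: 112 − 31 = 81 left.
September 1999 has 30 days: 81 − 30 = 51 left.
October 1999 has 31 days: 51 − 31 = 20 left.
20 days into November 1999 → November 20, 1999.
Adding 16 weeks (= 112 days) from November 20, 1999:
November has 30 days, so 30 − 20 = 10 days remain after November 20, 1999; 112 − 10 = 102 left.
December 1999 has 31 days: 102 − 31 = 71 left.
January 2000 has 31 days: 71 − 31 = 40 left.
February 2000 has 29 days (2000 is a leap year (divisible by 400)): 40 − 29 = 11 left.
11 days into March 2000 → March 11, 2000.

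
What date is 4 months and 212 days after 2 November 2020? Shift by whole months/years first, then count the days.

September 30, 2021

Adding 4 months and 212 days from November 2, 2020: first the month/year part, then the days.
month 11 + 4 = 15, which is month 3 of year 2021 → March 2021.
Day 2 is valid in March, giving March 2, 2021.
Now add 212 days from March 2, 2021.
March has 31 days, so 31 − 2 = 29 days remain after March 2, 2021; 212 − 29 = 183 left.
April 2021 has 30 days: 183 − 30 = 153 left.
May 2021 has 31 days: 153 − 31 = 122 left.
June 2021 has 30 days: 122 − 30 = 92 left.
July 2021 has 31 days: 92 − 31 = 61 left.
August 2021 has 31 days: 61 − 31 = 30 left.
30 days into September 2021 → September 30, 2021.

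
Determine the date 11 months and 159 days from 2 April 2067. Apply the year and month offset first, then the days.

August 8, 2068

Counting forward 11 months and 159 days from April 2, 2067: first the month/year part, then the days.
month 4 + 11 = 15, which is month 3 of year 2068 → March 2068.
Day 2 is valid in March, giving March 2, 2068.
Now add 159 days from March 2, 2068.
March has 31 days, so 31 − 2 = 29 days remain after March 2, 2068; 159 − 29 = 130 left.
April 2068 has 30 days: 130 − 30 = 100 left.
May 2068 has 31 days: 100 − 31 = 69 left.
June 2068 has 30 days: 69 − 30 = 39 left.
July 2068 has 31 days: 39 − 31 = 8 left.
8 days into August 2068 → August 8, 2068.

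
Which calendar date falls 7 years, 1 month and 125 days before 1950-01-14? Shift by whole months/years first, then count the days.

August 11, 1942

Counting back 7 years, 1 month and 125 days from January 14, 1950: first the month/year part, then the days.
-7 years → 1943; month 1 − 1 = 0, which is month 12 of year 1942 → December 1942.
Day 14 is valid in December, giving December 14, 1942.
Now subtract 125 days from December 14, 1942.
Going back 14 days from December 14, 1942 reaches the end of the previous month; 125 − 14 = 111 left.
November 1942 has 30 days: 111 − 30 = 81 left.
October 1942 has 31 days: 81 − 31 = 50 left.
September 1942 has 30 days: 50 − 30 = 20 left.
August 1942 has 31 days; 31 − 20 = 11 → August 11, 1942.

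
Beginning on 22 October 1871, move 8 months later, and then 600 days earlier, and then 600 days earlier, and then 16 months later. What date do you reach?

Counting forward 8 months from October 22, 1871:
month 10 + 8 = 18, which is month 6 of year 1872 → June 1872.
Day 22 is valid in June, giving June 22, 1872.
Counting back 600 days from June 22, 1872:
Going back 22 days from June 22, 1872 reaches the end of the previous month; 600 − 22 = 578 left.
May 1872 has 31 days: 578 − 31 = 547 left.
April 1872 has 30 days: 547 − 30 = 517 left.
March 1872 has 31 days: 517 − 31 = 486 left.
February 1872 has 29 days (1872 is a leap year): 486 − 29 = 457 left.
January 1872 has 31 days: 457 − 31 = 426 left.
December 1871 has 31 days: 426 − 31 = 395 left.
November 1871 has 30 days: 395 − 30 = 365 left.
October 1871 has 31 days: 365 − 31 = 334 left.
September 1871 has 30 days: 334 − 30 = 304 left.
August 1871 has 31 days: 304 − 31 = 273 left.
July 1871 has 31 days: 273 − 31 = 242 left.
June 1871 has 30 days: 242 − 30 = 212 left.
May 1871 has 31 days: 212 − 31 = 181 left.
April 1871 has 30 days: 181 − 30 = 151 left.
March 1871 has 31 days: 151 − 31 = 120 left.
February 1871 has 28 days (1871 is not a leap year): 120 − 28 = 92 left.
January 1871 has 31 days: 92 − 31 = 61 left.
December 1870 has 31 days: 61 − 31 = 30 left.
November 1870 has 30 days: 30 − 30 = 0 left.
October 1870 has 31 days; 31 − 0 = 31 → October 31, 1870.
Going back 600 days from October 31, 1870:
Going back 31 days from October 31, 1870 reaches the end of the previous month; 600 − 31 = 569 left.
September 1870 has 30 days: 569 − 30 = 539 left.
August 1870 has 31 days: 539 − 31 = 508 left.
July 1870 has 31 days: 508 − 31 = 477 left.
June 1870 has 30 days: 477 − 30 = 447 left.
May 1870 has 31 days: 447 − 31 = 416 left.
April 1870 has 30 days: 416 − 30 = 386 left.
March 1870 has 31 days: 386 − 31 = 355 left.
February 1870 has 28 days (1870 is not a leap year): 355 − 28 = 327 left.
January 1870 has 31 days: 327 − 31 = 296 left.
December 1869 has 31 days: 296 − 31 = 265 left.
November 1869 has 30 days: 265 − 30 = 235 left.
October 1869 has 31 days: 235 − 31 = 204 left.
September 1869 has 30 days: 204 − 30 = 174 left.
August 1869 has 31 days: 174 − 31 = 143 left.
July 1869 has 31 days: 143 − 31 = 112 left.
June 1869 has 30 days: 112 − 30 = 82 left.
May 1869 has 31 days: 82 − 31 = 51 left.
April 1869 has 30 days: 51 − 30 = 21 left.
March 1869 has 31 days; 31 − 21 = 10 → March 10, 1869.
Adding 16 months from March 10, 1869:
month 3 + 16 = 19, which is month 7 of year 1870 → July 1870.
Day 10 is valid in July, giving July 10, 1870.

July 10, 1870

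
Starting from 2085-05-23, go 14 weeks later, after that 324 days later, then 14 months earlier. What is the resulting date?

Counting forward 14 weeks (= 98 days) from May 23, 2085:
May has 31 days, so 31 − 23 = 8 days remain after May 23, 2085; 98 − 8 = 90 left.
June 2085 has 30 days: 90 − 30 = 60 left.
July 2085 has 31 days: 60 − 31 = 29 left.
29 days into August 2085 → August 29, 2085.
Advancing 324 days from August 29, 2085:
August has 31 days, so 31 − 29 = 2 days remain after August 29, 2085; 324 − 2 = 322 left.
September 2085 has 30 days: 322 − 30 = 292 left.
October 2085 has 31 days: 292 − 31 = 261 left.
November 2085 has 30 days: 261 − 30 = 231 left.
December 2085 has 31 days: 231 − 31 = 200 left.
January 2086 has 31 days: 200 − 31 = 169 left.
February 2086 has 28 days (2086 is not a leap year): 169 − 28 = 141 left.
March 2086 has 31 days: 141 − 31 = 110 left.
April 2086 has 30 days: 110 − 30 = 80 left.
May 2086 has 31 days: 80 − 31 = 49 left.
June 2086 has 30 days: 49 − 30 = 19 left.
19 days into July 2086 → July 19, 2086.
Going back 14 months from July 19, 2086:
month 7 − 14 = -7, which is month 5 of year 2085 → May 2085.
Day 19 is valid in May, giving May 19, 2085.

May 19, 2085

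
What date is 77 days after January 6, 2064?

Advancing 77 days from January 6, 2064.
January has 31 days, so 31 − 6 = 25 days remain after January 6, 2064; 77 − 25 = 52 left.
February 2064 has 29 days (2064 is a leap year): 52 − 29 = 23 left.
23 days into March 2064 → March 23, 2064.

March 23, 2064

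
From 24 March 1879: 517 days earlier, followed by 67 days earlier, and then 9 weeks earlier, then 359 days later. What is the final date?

Going back 517 days from March 24, 1879:
Going back 24 days from March 24, 1879 reaches the end of the previous month; 517 − 24 = 493 left.
February 1879 has 28 days (1879 is not a leap year): 493 − 28 = 465 left.
January 1879 has 31 days: 465 − 31 = 434 left.
December 1878 has 31 days: 434 − 31 = 403 left.
November 1878 has 30 days: 403 − 30 = 373 left.
October 1878 has 31 days: 373 − 31 = 342 left.
September 1878 has 30 days: 342 − 30 = 312 left.
August 1878 has 31 days: 312 − 31 = 281 left.
July 1878 has 31 days: 281 − 31 = 250 left.
June 1878 has 30 days: 250 − 30 = 220 left.
May 1878 has 31 days: 220 − 31 = 189 left.
April 1878 has 30 days: 189 − 30 = 159 left.
March 1878 has 31 days: 159 − 31 = 128 left.
February 1878 has 28 days (1878 is not a leap year): 128 − 28 = 100 left.
January 1878 has 31 days: 100 − 31 = 69 left.
December 1877 has 31 days: 69 − 31 = 38 left.
November 1877 has 30 days: 38 − 30 = 8 left.
October 1877 has 31 days; 31 − 8 = 23 → October 23, 1877.
Going back 67 days from October 23, 1877:
Going back 23 days from October 23, 1877 reaches the end of the previous month; 67 − 23 = 44 left.
September 1877 has 30 days: 44 − 30 = 14 left.
August 1877 has 31 days; 31 − 14 = 17 → August 17, 1877.
Counting back 9 weeks (= 63 days) from August 17, 1877:
Going back 17 days from August 17, 1877 reaches the end of the previous month; 63 − 17 = 46 left.
July 1877 has 31 days: 46 − 31 = 15 left.
June 1877 has 30 days; 30 − 15 = 15 → June 15, 1877.
Advancing 359 days from June 15, 1877:
June has 30 days, so 30 − 15 = 15 days remain after June 15, 1877; 359 − 15 = 344 left.
July 1877 has 31 days: 344 − 31 = 313 left.
August 1877 has 31 days: 313 − 31 = 282 left.
September 1877 has 30 days: 282 − 30 = 252 left.
October 1877 has 31 days: 252 − 31 = 221 left.
November 1877 has 30 days: 221 − 30 = 191 left.
December 1877 has 31 days: 191 − 31 = 160 left.
January 1878 has 31 days: 160 − 31 = 129 left.
February 1878 has 28 days (1878 is not a leap year): 129 − 28 = 101 left.
March 1878 has 31 days: 101 − 31 = 70 left.
April 1878 has 30 days: 70 − 30 = 40 left.
May 1878 has 31 days: 40 − 31 = 9 left.
9 days into June 1878 → June 9, 1878.

June 9, 1878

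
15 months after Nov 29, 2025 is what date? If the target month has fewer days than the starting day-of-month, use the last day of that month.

February 28, 2027

Adding 15 months from November 29, 2025.
month 11 + 15 = 26, which is month 2 of year 2027 → February 2027.
February 2027 has only 28 days (2027 is not a leap year — relevant if February), and the start was day 29, so the date clamps to February 28, 2027.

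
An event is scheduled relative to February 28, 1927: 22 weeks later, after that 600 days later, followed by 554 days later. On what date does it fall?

September 28, 1930

Adding 22 weeks (= 154 days) from February 28, 1927:
February has 28 days, so 28 − 28 = 0 days remain after February 28, 1927; 154 − 0 = 154 left.
March 1927 has 31 days: 154 − 31 = 123 left.
April 1927 has 30 days: 123 − 30 = 93 left.
May 1927 has 31 days: 93 − 31 = 62 left.
June 1927 has 30 days: 62 − 30 = 32 left.
July 1927 has 31 days: 32 − 31 = 1 left.
1 day into August 1927 → August 1, 1927.
Counting forward 600 days from August 1, 1927:
August has 31 days, so 31 − 1 = 30 days remain after August 1, 1927; 600 − 30 = 570 left.
September 1927 has 30 days: 570 − 30 = 540 left.
October 1927 has 31 days: 540 − 31 = 509 left.
November 1927 has 30 days: 509 − 30 = 479 left.
December 1927 has 31 days: 479 − 31 = 448 left.
January 1928 has 31 days: 448 − 31 = 417 left.
February 1928 has 29 days (1928 is a leap year): 417 − 29 = 388 left.
March 1928 has 31 days: 388 − 31 = 357 left.
April 1928 has 30 days: 357 − 30 = 327 left.
May 1928 has 31 days: 327 − 31 = 296 left.
June 1928 has 30 days: 296 − 30 = 266 left.
July 1928 has 31 days: 266 − 31 = 235 left.
August 1928 has 31 days: 235 − 31 = 204 left.
September 1928 has 30 days: 204 − 30 = 174 left.
October 1928 has 31 days: 174 − 31 = 143 left.
November 1928 has 30 days: 143 − 30 = 113 left.
December 1928 has 31 days: 113 − 31 = 82 left.
January 1929 has 31 days: 82 − 31 = 51 left.
February 1929 has 28 days (1929 is not a leap year): 51 − 28 = 23 left.
23 days into March 1929 → March 23, 1929.
Adding 554 days from March 23, 1929:
March has 31 days, so 31 − 23 = 8 days remain after March 23, 1929; 554 − 8 = 546 left.
April 1929 has 30 days: 546 − 30 = 516 left.
May 1929 has 31 days: 516 − 31 = 485 left.
June 1929 has 30 days: 485 − 30 = 455 left.
July 1929 has 31 days: 455 − 31 = 424 left.
August 1929 has 31 days: 424 − 31 = 393 left.
September 1929 has 30 days: 393 − 30 = 363 left.
October 1929 has 31 days: 363 − 31 = 332 left.
November 1929 has 30 days: 332 − 30 = 302 left.
December 1929 has 31 days: 302 − 31 = 271 left.
January 1930 has 31 days: 271 − 31 = 240 left.
February 1930 has 28 days (1930 is not a leap year): 240 − 28 = 212 left.
March 1930 has 31 days: 212 − 31 = 181 left.
April 1930 has 30 days: 181 − 30 = 151 left.
May 1930 has 31 days: 151 − 31 = 120 left.
June 1930 has 30 days: 120 − 30 = 90 left.
July 1930 has 31 days: 90 − 31 = 59 left.
August 1930 has 31 days: 59 − 31 = 28 left.
28 days into September 1930 → September 28, 1930.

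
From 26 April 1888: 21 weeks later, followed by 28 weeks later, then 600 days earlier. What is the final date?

Adding 21 weeks (= 147 days) from April 26, 1888:
April has 30 days, so 30 − 26 = 4 days remain after April 26, 1888; 147 − 4 = 143 left.
May 1888 has 31 days: 143 − 31 = 112 left.
June 1888 has 30 days: 112 − 30 = 82 left.
July 1888 has 31 days: 82 − 31 = 51 left.
August 1888 has 31 days: 51 − 31 = 20 left.
20 days into September 1888 → September 20, 1888.
Counting forward 28 weeks (= 196 days) from September 20, 1888:
September has 30 days, so 30 − 20 = 10 days remain after September 20, 1888; 196 − 10 = 186 left.
October 1888 has 31 days: 186 − 31 = 155 left.
November 1888 has 30 days: 155 − 30 = 125 left.
December 1888 has 31 days: 125 − 31 = 94 left.
January 1889 has 31 days: 94 − 31 = 63 left.
February 1889 has 28 days (1889 is not a leap year): 63 − 28 = 35 left.
March 1889 has 31 days: 35 − 31 = 4 left.
4 days into April 1889 → April 4, 1889.
Subtracting 600 days from April 4, 1889:
Going back 4 days from April 4, 1889 reaches the end of the previous month; 600 − 4 = 596 left.
March 1889 has 31 days: 596 − 31 = 565 left.
February 1889 has 28 days (1889 is not a leap year): 565 − 28 = 537 left.
January 1889 has 31 days: 537 − 31 = 506 left.
December 1888 has 31 days: 506 − 31 = 475 left.
November 1888 has 30 days: 475 − 30 = 445 left.
October 1888 has 31 days: 445 − 31 = 414 left.
September 1888 has 30 days: 414 − 30 = 384 left.
August 1888 has 31 days: 384 − 31 = 353 left.
July 1888 has 31 days: 353 − 31 = 322 left.
June 1888 has 30 days: 322 − 30 = 292 left.
May 1888 has 31 days: 292 − 31 = 261 left.
April 1888 has 30 days: 261 − 30 = 231 left.
March 1888 has 31 days: 231 − 31 = 200 left.
February 1888 has 29 days (1888 is a leap year): 200 − 29 = 171 left.
January 1888 has 31 days: 171 − 31 = 140 left.
December 1887 has 31 days: 140 − 31 = 109 left.
November 1887 has 30 days: 109 − 30 = 79 left.
October 1887 has 31 days: 79 − 31 = 48 left.
September 1887 has 30 days: 48 − 30 = 18 left.
August 1887 has 31 days; 31 − 18 = 13 → August 13, 1887.

August 13, 1887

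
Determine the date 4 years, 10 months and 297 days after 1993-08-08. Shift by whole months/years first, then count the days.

Adding 4 years, 10 months and 297 days from August 8, 1993: first the month/year part, then the days.
+4 years → 1997; month 8 + 10 = 18, which is month 6 of year 1998 → June 1998.
Day 8 is valid in June, giving June 8, 1998.
Now add 297 days from June 8, 1998.
June has 30 days, so 30 − 8 = 22 days remain after June 8, 1998; 297 − 22 = 275 left.
July 1998 has 31 days: 275 − 31 = 244 left.
August 1998 has 31 days: 244 − 31 = 213 left.
September 1998 has 30 days: 213 − 30 = 183 left.
October 1998 has 31 days: 183 − 31 = 152 left.
November 1998 has 30 days: 152 − 30 = 122 left.
December 1998 has 31 days: 122 − 31 = 91 left.
January 1999 has 31 days: 91 − 31 = 60 left.
February 1999 has 28 days (1999 is not a leap year): 60 − 28 = 32 left.
March 1999 has 31 days: 32 − 31 = 1 left.
1 day into April 1999 → April 1, 1999.

April 1, 1999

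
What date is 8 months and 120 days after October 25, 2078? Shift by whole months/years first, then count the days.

Advancing 8 months and 120 days from October 25, 2078: first the month/year part, then the days.
month 10 + 8 = 18, which is month 6 of year 2079 → June 2079.
Day 25 is valid in June, giving June 25, 2079.
Now add 120 days from June 25, 2079.
June has 30 days, so 30 − 25 = 5 days remain after June 25, 2079; 120 − 5 = 115 left.
July 2079 has 31 days: 115 − 31 = 84 left.
August 2079 has 31 days: 84 − 31 = 53 left.
September 2079 has 30 days: 53 − 30 = 23 left.
23 days into October 2079 → October 23, 2079.

October 23, 2079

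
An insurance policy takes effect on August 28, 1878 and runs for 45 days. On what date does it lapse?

Advancing 45 days from August 28, 1878.
August has 31 days, so 31 − 28 = 3 days remain after August 28, 1878; 45 − 3 = 42 left.
September 1878 has 30 days: 42 − 30 = 12 left.
12 days into October 1878 → October 12, 1878.

October 12, 1878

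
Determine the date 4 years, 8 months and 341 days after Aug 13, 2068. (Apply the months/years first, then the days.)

March 20, 2074

Adding 4 years, 8 months and 341 days from August 13, 2068: first the month/year part, then the days.
+4 years → 2072; month 8 + 8 = 16, which is month 4 of year 2073 → April 2073.
Day 13 is valid in April, giving April 13, 2073.
Now add 341 days from April 13, 2073.
April has 30 days, so 30 − 13 = 17 days remain after April 13, 2073; 341 − 17 = 324 left.
May 2073 has 31 days: 324 − 31 = 293 left.
June 2073 has 30 days: 293 − 30 = 263 left.
July 2073 has 31 days: 263 − 31 = 232 left.
August 2073 has 31 days: 232 − 31 = 201 left.
September 2073 has 30 days: 201 − 30 = 171 left.
October 2073 has 31 days: 171 − 31 = 140 left.
November 2073 has 30 days: 140 − 30 = 110 left.
December 2073 has 31 days: 110 − 31 = 79 left.
January 2074 has 31 days: 79 − 31 = 48 left.
February 2074 has 28 days (2074 is not a leap year): 48 − 28 = 20 left.
20 days into March 2074 → March 20, 2074.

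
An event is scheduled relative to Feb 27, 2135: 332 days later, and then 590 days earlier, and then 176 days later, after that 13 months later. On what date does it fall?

Adding 332 days from February 27, 2135:
February has 28 days, so 28 − 27 = 1 day remains after February 27, 2135; 332 − 1 = 331 left.
March 2135 has 31 days: 331 − 31 = 300 left.
April 2135 has 30 days: 300 − 30 = 270 left.
May 2135 has 31 days: 270 − 31 = 239 left.
June 2135 has 30 days: 239 − 30 = 209 left.
July 2135 has 31 days: 209 − 31 = 178 left.
August 2135 has 31 days: 178 − 31 = 147 left.
September 2135 has 30 days: 147 − 30 = 117 left.
October 2135 has 31 days: 117 − 31 = 86 left.
November 2135 has 30 days: 86 − 30 = 56 left.
December 2135 has 31 days: 56 − 31 = 25 left.
25 days into January 2136 → January 25, 2136.
Counting back 590 days from January 25, 2136:
Going back 25 days from January 25, 2136 reaches the end of the previous month; 590 − 25 = 565 left.
December 2135 has 31 days: 565 − 31 = 534 left.
November 2135 has 30 days: 534 − 30 = 504 left.
October 2135 has 31 days: 504 − 31 = 473 left.
September 2135 has 30 days: 473 − 30 = 443 left.
August 2135 has 31 days: 443 − 31 = 412 left.
July 2135 has 31 days: 412 − 31 = 381 left.
June 2135 has 30 days: 381 − 30 = 351 left.
May 2135 has 31 days: 351 − 31 = 320 left.
April 2135 has 30 days: 320 − 30 = 290 left.
March 2135 has 31 days: 290 − 31 = 259 left.
February 2135 has 28 days (2135 is not a leap year): 259 − 28 = 231 left.
January 2135 has 31 days: 231 − 31 = 200 left.
December 2134 has 31 days: 200 − 31 = 169 left.
November 2134 has 30 days: 169 − 30 = 139 left.
October 2134 has 31 days: 139 − 31 = 108 left.
September 2134 has 30 days: 108 − 30 = 78 left.
August 2134 has 31 days: 78 − 31 = 47 left.
July 2134 has 31 days: 47 − 31 = 16 left.
June 2134 has 30 days; 30 − 16 = 14 → June 14, 2134.
Advancing 176 days from June 14, 2134:
June has 30 days, so 30 − 14 = 16 days remain after June 14, 2134; 176 − 16 = 160 left.
July 2134 has 31 days: 160 − 31 = 129 left.
August 2134 has 31 days: 129 − 31 = 98 left.
September 2134 has 30 days: 98 − 30 = 68 left.
October 2134 has 31 days: 68 − 31 = 37 left.
November 2134 has 30 days: 37 − 30 = 7 left.
7 days into December 2134 → December 7, 2134.
Advancing 13 months from December 7, 2134:
month 12 + 13 = 25, which is month 1 of year 2136 → January 2136.
Day 7 is valid in January, giving January 7, 2136.

January 7, 2136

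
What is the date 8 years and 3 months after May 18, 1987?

August 18, 1995

Adding 8 years and 3 months from May 18, 1987.
+8 years → 1995; month 5 + 3 = 8 → August 1995.
Day 18 is valid in August, giving August 18, 1995.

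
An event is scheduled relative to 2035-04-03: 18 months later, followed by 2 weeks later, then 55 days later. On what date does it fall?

Adding 18 months from April 3, 2035:
month 4 + 18 = 22, which is month 10 of year 2036 → October 2036.
Day 3 is valid in October, giving October 3, 2036.
Advancing 2 weeks (= 14 days) from October 3, 2036:
October has 31 days; 3 + 14 = 17, still in October.
Adding 55 days from October 17, 2036:
October has 31 days, so 31 − 17 = 14 days remain after October 17, 2036; 55 − 14 = 41 left.
November 2036 has 30 days: 41 − 30 = 11 left.
11 days into December 2036 → December 11, 2036.

December 11, 2036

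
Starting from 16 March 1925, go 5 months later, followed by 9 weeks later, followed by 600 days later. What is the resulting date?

June 10, 1927

Adding 5 months from March 16, 1925:
month 3 + 5 = 8 → August 1925.
Day 16 is valid in August, giving August 16, 1925.
Counting forward 9 weeks (= 63 days) from August 16, 1925:
August has 31 days, so 31 − 16 = 15 days remain after August 16, 1925; 63 − 15 = 48 left.
September 1925 has 30 days: 48 − 30 = 18 left.
18 days into October 1925 → October 18, 1925.
Counting forward 600 days from October 18, 1925:
October has 31 days, so 31 − 18 = 13 days remain after October 18, 1925; 600 − 13 = 587 left.
November 1925 has 30 days: 587 − 30 = 557 left.
December 1925 has 31 days: 557 − 31 = 526 left.
January 1926 has 31 days: 526 − 31 = 495 left.
February 1926 has 28 days (1926 is not a leap year): 495 − 28 = 467 left.
March 1926 has 31 days: 467 − 31 = 436 left.
April 1926 has 30 days: 436 − 30 = 406 left.
May 1926 has 31 days: 406 − 31 = 375 left.
June 1926 has 30 days: 375 − 30 = 345 left.
July 1926 has 31 days: 345 − 31 = 314 left.
August 1926 has 31 days: 314 − 31 = 283 left.
September 1926 has 30 days: 283 − 30 = 253 left.
October 1926 has 31 days: 253 − 31 = 222 left.
November 1926 has 30 days: 222 − 30 = 192 left.
December 1926 has 31 days: 192 − 31 = 161 left.
January 1927 has 31 days: 161 − 31 = 130 left.
February 1927 has 28 days (1927 is not a leap year): 130 − 28 = 102 left.
March 1927 has 31 days: 102 − 31 = 71 left.
April 1927 has 30 days: 71 − 30 = 41 left.
May 1927 has 31 days: 41 − 31 = 10 left.
10 days into June 1927 → June 10, 1927.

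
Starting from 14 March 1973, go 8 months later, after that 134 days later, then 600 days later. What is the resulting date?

Counting forward 8 months from March 14, 1973:
month 3 + 8 = 11 → November 1973.
Day 14 is valid in November, giving November 14, 1973.
Adding 134 days from November 14, 1973:
November has 30 days, so 30 − 14 = 16 days remain after November 14, 1973; 134 − 16 = 118 left.
December 1973 has 31 days: 118 − 31 = 87 left.
January 1974 has 31 days: 87 − 31 = 56 left.
February 1974 has 28 days (1974 is not a leap year): 56 − 28 = 28 left.
28 days into March 1974 → March 28, 1974.
Counting forward 600 days from March 28, 1974:
March has 31 days, so 31 − 28 = 3 days remain after March 28, 1974; 600 − 3 = 597 left.
April 1974 has 30 days: 597 − 30 = 567 left.
May 1974 has 31 days: 567 − 31 = 536 left.
June 1974 has 30 days: 536 − 30 = 506 left.
July 1974 has 31 days: 506 − 31 = 475 left.
August 1974 has 31 days: 475 − 31 = 444 left.
September 1974 has 30 days: 444 − 30 = 414 left.
October 1974 has 31 days: 414 − 31 = 383 left.
November 1974 has 30 days: 383 − 30 = 353 left.
December 1974 has 31 days: 353 − 31 = 322 left.
January 1975 has 31 days: 322 − 31 = 291 left.
February 1975 has 28 days (1975 is not a leap year): 291 − 28 = 263 left.
March 1975 has 31 days: 263 − 31 = 232 left.
April 1975 has 30 days: 232 − 30 = 202 left.
May 1975 has 31 days: 202 − 31 = 171 left.
June 1975 has 30 days: 171 − 30 = 141 left.
July 1975 has 31 days: 141 − 31 = 110 left.
August 1975 has 31 days: 110 − 31 = 79 left.
September 1975 has 30 days: 79 − 30 = 49 left.
October 1975 has 31 days: 49 − 31 = 18 left.
18 days into November 1975 → November 18, 1975.

November 18, 1975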